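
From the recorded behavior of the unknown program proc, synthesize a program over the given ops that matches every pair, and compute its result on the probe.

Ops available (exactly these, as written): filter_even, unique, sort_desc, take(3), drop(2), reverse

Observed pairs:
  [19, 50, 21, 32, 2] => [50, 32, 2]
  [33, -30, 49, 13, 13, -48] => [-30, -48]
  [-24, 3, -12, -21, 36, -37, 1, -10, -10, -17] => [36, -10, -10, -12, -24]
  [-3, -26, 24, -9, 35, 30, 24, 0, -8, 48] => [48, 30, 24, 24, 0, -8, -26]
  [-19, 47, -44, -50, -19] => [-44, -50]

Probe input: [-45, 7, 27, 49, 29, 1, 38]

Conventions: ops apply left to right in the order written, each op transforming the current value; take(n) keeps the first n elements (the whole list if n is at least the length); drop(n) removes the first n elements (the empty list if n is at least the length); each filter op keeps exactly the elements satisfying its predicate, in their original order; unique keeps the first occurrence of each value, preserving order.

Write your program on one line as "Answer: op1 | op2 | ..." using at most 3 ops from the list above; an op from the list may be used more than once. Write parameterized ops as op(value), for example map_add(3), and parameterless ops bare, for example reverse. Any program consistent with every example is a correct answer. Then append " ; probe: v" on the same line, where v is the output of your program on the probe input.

filter_even | sort_desc ; probe: [38]

Check, running the answer program on each example:
  [19, 50, 21, 32, 2] -> [50, 32, 2] -> [50, 32, 2]
  [33, -30, 49, 13, 13, -48] -> [-30, -48] -> [-30, -48]
  [-24, 3, -12, -21, 36, -37, 1, -10, -10, -17] -> [-24, -12, 36, -10, -10] -> [36, -10, -10, -12, -24]
  [-3, -26, 24, -9, 35, 30, 24, 0, -8, 48] -> [-26, 24, 30, 24, 0, -8, 48] -> [48, 30, 24, 24, 0, -8, -26]
  [-19, 47, -44, -50, -19] -> [-44, -50] -> [-44, -50]
  probe: [-45, 7, 27, 49, 29, 1, 38] -> [38] -> [38]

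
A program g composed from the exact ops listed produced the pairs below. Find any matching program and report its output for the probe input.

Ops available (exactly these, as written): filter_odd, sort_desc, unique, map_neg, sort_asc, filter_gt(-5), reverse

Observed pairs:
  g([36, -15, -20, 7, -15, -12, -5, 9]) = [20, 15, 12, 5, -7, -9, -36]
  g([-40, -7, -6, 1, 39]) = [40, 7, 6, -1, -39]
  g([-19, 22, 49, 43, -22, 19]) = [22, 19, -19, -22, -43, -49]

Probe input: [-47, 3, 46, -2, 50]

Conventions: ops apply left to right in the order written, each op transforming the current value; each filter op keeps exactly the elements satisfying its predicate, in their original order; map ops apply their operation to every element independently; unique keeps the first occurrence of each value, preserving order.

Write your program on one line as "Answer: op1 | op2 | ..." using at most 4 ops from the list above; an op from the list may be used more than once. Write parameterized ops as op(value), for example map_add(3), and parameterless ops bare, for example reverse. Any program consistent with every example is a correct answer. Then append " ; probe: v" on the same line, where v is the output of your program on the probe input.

map_neg | sort_desc | unique ; probe: [47, 2, -3, -46, -50]

Check, running the answer program on each example:
  [36, -15, -20, 7, -15, -12, -5, 9] -> [-36, 15, 20, -7, 15, 12, 5, -9] -> [20, 15, 15, 12, 5, -7, -9, -36] -> [20, 15, 12, 5, -7, -9, -36]
  [-40, -7, -6, 1, 39] -> [40, 7, 6, -1, -39] -> [40, 7, 6, -1, -39] -> [40, 7, 6, -1, -39]
  [-19, 22, 49, 43, -22, 19] -> [19, -22, -49, -43, 22, -19] -> [22, 19, -19, -22, -43, -49] -> [22, 19, -19, -22, -43, -49]
  probe: [-47, 3, 46, -2, 50] -> [47, -3, -46, 2, -50] -> [47, 2, -3, -46, -50] -> [47, 2, -3, -46, -50]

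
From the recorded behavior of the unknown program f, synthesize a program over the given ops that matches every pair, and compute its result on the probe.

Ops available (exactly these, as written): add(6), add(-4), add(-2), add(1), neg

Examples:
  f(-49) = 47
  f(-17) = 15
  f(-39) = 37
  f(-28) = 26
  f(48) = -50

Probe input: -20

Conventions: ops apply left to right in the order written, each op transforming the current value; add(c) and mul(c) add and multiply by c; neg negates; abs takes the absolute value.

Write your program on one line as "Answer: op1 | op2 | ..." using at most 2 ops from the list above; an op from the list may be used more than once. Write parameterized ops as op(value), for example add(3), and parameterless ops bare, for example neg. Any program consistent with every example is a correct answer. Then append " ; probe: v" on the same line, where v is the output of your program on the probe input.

neg | add(-2) ; probe: 18

Check, running the answer program on each example:
  -49 -> 49 -> 47
  -17 -> 17 -> 15
  -39 -> 39 -> 37
  -28 -> 28 -> 26
  48 -> -48 -> -50
  probe: -20 -> 20 -> 18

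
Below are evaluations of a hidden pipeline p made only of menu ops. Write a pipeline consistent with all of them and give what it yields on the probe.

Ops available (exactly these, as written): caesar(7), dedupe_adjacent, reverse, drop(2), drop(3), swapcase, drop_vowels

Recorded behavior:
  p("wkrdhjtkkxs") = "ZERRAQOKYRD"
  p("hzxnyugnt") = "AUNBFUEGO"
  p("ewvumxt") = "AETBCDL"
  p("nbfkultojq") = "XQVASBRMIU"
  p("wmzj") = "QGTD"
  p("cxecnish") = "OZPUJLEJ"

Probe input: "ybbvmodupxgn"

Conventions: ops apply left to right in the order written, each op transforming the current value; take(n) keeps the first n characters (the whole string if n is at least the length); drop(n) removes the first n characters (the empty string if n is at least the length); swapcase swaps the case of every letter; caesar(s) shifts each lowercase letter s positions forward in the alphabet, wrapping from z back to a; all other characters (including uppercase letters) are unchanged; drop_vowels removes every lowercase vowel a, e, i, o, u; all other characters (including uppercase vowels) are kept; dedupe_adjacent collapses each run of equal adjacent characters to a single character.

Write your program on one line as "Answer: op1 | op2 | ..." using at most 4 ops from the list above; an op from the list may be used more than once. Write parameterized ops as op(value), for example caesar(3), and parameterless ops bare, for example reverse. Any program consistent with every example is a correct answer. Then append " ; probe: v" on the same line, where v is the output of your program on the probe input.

caesar(7) | reverse | swapcase ; probe: "UNEWBKVTCIIF"

Check, running the answer program on each example:
  "wkrdhjtkkxs" -> "drykoqarrez" -> "zerraqokyrd" -> "ZERRAQOKYRD"
  "hzxnyugnt" -> "ogeufbnua" -> "aunbfuego" -> "AUNBFUEGO"
  "ewvumxt" -> "ldcbtea" -> "aetbcdl" -> "AETBCDL"
  "nbfkultojq" -> "uimrbsavqx" -> "xqvasbrmiu" -> "XQVASBRMIU"
  "wmzj" -> "dtgq" -> "qgtd" -> "QGTD"
  "cxecnish" -> "jeljupzo" -> "ozpujlej" -> "OZPUJLEJ"
  probe: "ybbvmodupxgn" -> "fiictvkbwenu" -> "unewbkvtciif" -> "UNEWBKVTCIIF"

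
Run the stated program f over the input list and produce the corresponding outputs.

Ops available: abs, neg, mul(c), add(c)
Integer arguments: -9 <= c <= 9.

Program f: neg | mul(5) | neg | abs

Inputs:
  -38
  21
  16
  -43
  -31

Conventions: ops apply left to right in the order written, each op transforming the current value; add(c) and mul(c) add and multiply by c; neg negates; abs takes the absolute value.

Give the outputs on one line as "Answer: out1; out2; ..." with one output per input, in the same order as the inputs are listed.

190; 105; 80; 215; 155

Execution, op by op:
  -38 -> 38 -> 190 -> -190 -> 190
  21 -> -21 -> -105 -> 105 -> 105
  16 -> -16 -> -80 -> 80 -> 80
  -43 -> 43 -> 215 -> -215 -> 215
  -31 -> 31 -> 155 -> -155 -> 155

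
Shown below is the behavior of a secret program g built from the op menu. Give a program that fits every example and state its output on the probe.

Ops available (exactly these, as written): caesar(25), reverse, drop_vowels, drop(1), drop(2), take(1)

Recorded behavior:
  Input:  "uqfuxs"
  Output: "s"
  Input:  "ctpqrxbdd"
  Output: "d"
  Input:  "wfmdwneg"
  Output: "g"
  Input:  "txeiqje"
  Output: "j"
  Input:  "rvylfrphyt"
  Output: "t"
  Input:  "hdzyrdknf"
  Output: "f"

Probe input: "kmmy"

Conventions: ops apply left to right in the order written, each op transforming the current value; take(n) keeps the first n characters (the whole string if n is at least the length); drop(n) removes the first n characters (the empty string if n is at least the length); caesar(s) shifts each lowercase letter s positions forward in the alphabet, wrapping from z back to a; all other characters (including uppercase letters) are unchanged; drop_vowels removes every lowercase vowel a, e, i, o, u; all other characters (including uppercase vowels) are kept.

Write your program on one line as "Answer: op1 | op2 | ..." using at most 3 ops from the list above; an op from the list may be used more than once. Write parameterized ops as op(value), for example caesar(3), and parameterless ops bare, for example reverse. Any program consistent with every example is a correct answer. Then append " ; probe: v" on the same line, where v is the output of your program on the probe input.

reverse | drop_vowels | take(1) ; probe: "y"

Check, running the answer program on each example:
  "uqfuxs" -> "sxufqu" -> "sxfq" -> "s"
  "ctpqrxbdd" -> "ddbxrqptc" -> "ddbxrqptc" -> "d"
  "wfmdwneg" -> "genwdmfw" -> "gnwdmfw" -> "g"
  "txeiqje" -> "ejqiext" -> "jqxt" -> "j"
  "rvylfrphyt" -> "tyhprflyvr" -> "tyhprflyvr" -> "t"
  "hdzyrdknf" -> "fnkdryzdh" -> "fnkdryzdh" -> "f"
  probe: "kmmy" -> "ymmk" -> "ymmk" -> "y"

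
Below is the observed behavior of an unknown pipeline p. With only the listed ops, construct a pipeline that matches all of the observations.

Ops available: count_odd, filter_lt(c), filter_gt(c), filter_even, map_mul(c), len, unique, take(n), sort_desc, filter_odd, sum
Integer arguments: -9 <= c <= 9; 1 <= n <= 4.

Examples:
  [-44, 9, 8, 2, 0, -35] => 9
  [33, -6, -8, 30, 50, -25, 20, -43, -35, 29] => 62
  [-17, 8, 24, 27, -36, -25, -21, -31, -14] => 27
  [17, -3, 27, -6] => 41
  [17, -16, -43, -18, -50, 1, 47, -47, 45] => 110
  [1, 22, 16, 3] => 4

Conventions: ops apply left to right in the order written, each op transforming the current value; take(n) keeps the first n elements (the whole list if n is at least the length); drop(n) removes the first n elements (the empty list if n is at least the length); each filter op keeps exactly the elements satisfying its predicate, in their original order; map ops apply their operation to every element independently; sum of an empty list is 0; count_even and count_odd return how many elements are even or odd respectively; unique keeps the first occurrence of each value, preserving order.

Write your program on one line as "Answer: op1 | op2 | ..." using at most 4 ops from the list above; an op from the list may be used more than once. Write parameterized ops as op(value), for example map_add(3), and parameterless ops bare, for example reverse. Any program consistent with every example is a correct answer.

filter_odd | filter_gt(-7) | sum

Check, running the answer program on each example:
  [-44, 9, 8, 2, 0, -35] -> [9, -35] -> [9] -> 9
  [33, -6, -8, 30, 50, -25, 20, -43, -35, 29] -> [33, -25, -43, -35, 29] -> [33, 29] -> 62
  [-17, 8, 24, 27, -36, -25, -21, -31, -14] -> [-17, 27, -25, -21, -31] -> [27] -> 27
  [17, -3, 27, -6] -> [17, -3, 27] -> [17, -3, 27] -> 41
  [17, -16, -43, -18, -50, 1, 47, -47, 45] -> [17, -43, 1, 47, -47, 45] -> [17, 1, 47, 45] -> 110
  [1, 22, 16, 3] -> [1, 3] -> [1, 3] -> 4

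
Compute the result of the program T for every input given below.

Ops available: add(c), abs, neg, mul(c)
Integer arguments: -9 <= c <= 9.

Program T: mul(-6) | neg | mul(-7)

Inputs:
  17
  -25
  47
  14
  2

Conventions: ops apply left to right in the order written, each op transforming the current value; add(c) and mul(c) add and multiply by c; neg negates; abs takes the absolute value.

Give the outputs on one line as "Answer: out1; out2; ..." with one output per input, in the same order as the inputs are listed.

Execution, op by op:
  17 -> -102 -> 102 -> -714
  -25 -> 150 -> -150 -> 1050
  47 -> -282 -> 282 -> -1974
  14 -> -84 -> 84 -> -588
  2 -> -12 -> 12 -> -84

-714; 1050; -1974; -588; -84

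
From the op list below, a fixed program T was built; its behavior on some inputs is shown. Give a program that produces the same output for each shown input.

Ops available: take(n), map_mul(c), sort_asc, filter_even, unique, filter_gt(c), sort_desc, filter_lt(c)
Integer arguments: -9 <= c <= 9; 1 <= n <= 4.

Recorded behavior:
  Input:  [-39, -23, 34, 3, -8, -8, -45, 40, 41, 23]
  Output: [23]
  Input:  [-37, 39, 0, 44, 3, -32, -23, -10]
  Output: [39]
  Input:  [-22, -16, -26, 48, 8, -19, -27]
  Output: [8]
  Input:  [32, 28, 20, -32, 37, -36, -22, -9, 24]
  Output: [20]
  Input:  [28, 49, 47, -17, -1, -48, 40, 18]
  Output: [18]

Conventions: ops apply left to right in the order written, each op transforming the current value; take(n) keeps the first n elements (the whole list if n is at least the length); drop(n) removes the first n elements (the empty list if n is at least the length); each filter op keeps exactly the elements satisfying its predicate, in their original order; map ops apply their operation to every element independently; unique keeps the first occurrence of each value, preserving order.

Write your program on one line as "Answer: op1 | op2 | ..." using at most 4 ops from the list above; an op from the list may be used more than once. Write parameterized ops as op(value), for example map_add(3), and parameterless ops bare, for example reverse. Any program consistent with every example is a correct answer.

filter_gt(-3) | sort_asc | filter_gt(5) | take(1)

Check, running the answer program on each example:
  [-39, -23, 34, 3, -8, -8, -45, 40, 41, 23] -> [34, 3, 40, 41, 23] -> [3, 23, 34, 40, 41] -> [23, 34, 40, 41] -> [23]
  [-37, 39, 0, 44, 3, -32, -23, -10] -> [39, 0, 44, 3] -> [0, 3, 39, 44] -> [39, 44] -> [39]
  [-22, -16, -26, 48, 8, -19, -27] -> [48, 8] -> [8, 48] -> [8, 48] -> [8]
  [32, 28, 20, -32, 37, -36, -22, -9, 24] -> [32, 28, 20, 37, 24] -> [20, 24, 28, 32, 37] -> [20, 24, 28, 32, 37] -> [20]
  [28, 49, 47, -17, -1, -48, 40, 18] -> [28, 49, 47, -1, 40, 18] -> [-1, 18, 28, 40, 47, 49] -> [18, 28, 40, 47, 49] -> [18]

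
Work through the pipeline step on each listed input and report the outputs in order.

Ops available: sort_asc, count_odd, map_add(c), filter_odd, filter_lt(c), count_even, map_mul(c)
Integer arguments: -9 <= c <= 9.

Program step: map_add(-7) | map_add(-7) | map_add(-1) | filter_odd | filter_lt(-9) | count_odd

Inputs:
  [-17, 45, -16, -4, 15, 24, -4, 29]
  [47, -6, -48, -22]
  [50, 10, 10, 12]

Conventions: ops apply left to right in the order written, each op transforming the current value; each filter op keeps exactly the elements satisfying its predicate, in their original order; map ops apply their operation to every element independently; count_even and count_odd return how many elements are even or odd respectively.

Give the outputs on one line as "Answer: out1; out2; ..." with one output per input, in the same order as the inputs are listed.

Execution, op by op:
  [-17, 45, -16, -4, 15, 24, -4, 29] -> [-24, 38, -23, -11, 8, 17, -11, 22] -> [-31, 31, -30, -18, 1, 10, -18, 15] -> [-32, 30, -31, -19, 0, 9, -19, 14] -> [-31, -19, 9, -19] -> [-31, -19, -19] -> 3
  [47, -6, -48, -22] -> [40, -13, -55, -29] -> [33, -20, -62, -36] -> [32, -21, -63, -37] -> [-21, -63, -37] -> [-21, -63, -37] -> 3
  [50, 10, 10, 12] -> [43, 3, 3, 5] -> [36, -4, -4, -2] -> [35, -5, -5, -3] -> [35, -5, -5, -3] -> [] -> 0

3; 3; 0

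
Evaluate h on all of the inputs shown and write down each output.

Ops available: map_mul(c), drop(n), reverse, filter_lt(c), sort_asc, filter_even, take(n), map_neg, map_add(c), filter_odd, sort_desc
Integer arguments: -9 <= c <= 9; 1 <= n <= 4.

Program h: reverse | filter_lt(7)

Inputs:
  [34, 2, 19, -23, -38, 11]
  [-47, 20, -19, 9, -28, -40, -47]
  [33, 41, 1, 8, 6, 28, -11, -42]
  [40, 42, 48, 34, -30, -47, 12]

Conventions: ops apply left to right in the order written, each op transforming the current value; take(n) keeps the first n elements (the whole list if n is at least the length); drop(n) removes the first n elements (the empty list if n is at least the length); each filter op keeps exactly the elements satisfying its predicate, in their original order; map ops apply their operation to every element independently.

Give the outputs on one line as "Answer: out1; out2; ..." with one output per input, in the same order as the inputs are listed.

Execution, op by op:
  [34, 2, 19, -23, -38, 11] -> [11, -38, -23, 19, 2, 34] -> [-38, -23, 2]
  [-47, 20, -19, 9, -28, -40, -47] -> [-47, -40, -28, 9, -19, 20, -47] -> [-47, -40, -28, -19, -47]
  [33, 41, 1, 8, 6, 28, -11, -42] -> [-42, -11, 28, 6, 8, 1, 41, 33] -> [-42, -11, 6, 1]
  [40, 42, 48, 34, -30, -47, 12] -> [12, -47, -30, 34, 48, 42, 40] -> [-47, -30]

[-38, -23, 2]; [-47, -40, -28, -19, -47]; [-42, -11, 6, 1]; [-47, -30]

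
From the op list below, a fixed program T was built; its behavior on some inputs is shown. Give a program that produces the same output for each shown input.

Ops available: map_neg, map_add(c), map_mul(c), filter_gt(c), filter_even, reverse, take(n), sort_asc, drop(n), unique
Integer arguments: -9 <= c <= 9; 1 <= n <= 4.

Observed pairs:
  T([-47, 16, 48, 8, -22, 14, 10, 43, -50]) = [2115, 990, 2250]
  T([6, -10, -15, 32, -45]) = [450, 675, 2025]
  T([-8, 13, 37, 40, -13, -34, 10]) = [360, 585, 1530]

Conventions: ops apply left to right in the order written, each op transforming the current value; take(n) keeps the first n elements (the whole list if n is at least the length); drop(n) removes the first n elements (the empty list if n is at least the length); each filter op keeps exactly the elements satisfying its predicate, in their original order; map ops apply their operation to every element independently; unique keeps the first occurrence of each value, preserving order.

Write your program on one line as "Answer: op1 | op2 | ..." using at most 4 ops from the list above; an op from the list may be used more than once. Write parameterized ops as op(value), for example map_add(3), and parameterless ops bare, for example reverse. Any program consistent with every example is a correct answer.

map_mul(9) | map_mul(-5) | filter_gt(8)

Check, running the answer program on each example:
  [-47, 16, 48, 8, -22, 14, 10, 43, -50] -> [-423, 144, 432, 72, -198, 126, 90, 387, -450] -> [2115, -720, -2160, -360, 990, -630, -450, -1935, 2250] -> [2115, 990, 2250]
  [6, -10, -15, 32, -45] -> [54, -90, -135, 288, -405] -> [-270, 450, 675, -1440, 2025] -> [450, 675, 2025]
  [-8, 13, 37, 40, -13, -34, 10] -> [-72, 117, 333, 360, -117, -306, 90] -> [360, -585, -1665, -1800, 585, 1530, -450] -> [360, 585, 1530]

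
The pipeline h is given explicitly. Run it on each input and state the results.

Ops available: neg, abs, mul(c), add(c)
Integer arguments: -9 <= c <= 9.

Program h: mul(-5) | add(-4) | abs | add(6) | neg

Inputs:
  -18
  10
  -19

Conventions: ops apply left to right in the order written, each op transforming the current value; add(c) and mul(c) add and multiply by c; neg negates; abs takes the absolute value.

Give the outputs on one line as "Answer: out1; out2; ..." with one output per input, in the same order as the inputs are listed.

Execution, op by op:
  -18 -> 90 -> 86 -> 86 -> 92 -> -92
  10 -> -50 -> -54 -> 54 -> 60 -> -60
  -19 -> 95 -> 91 -> 91 -> 97 -> -97

-92; -60; -97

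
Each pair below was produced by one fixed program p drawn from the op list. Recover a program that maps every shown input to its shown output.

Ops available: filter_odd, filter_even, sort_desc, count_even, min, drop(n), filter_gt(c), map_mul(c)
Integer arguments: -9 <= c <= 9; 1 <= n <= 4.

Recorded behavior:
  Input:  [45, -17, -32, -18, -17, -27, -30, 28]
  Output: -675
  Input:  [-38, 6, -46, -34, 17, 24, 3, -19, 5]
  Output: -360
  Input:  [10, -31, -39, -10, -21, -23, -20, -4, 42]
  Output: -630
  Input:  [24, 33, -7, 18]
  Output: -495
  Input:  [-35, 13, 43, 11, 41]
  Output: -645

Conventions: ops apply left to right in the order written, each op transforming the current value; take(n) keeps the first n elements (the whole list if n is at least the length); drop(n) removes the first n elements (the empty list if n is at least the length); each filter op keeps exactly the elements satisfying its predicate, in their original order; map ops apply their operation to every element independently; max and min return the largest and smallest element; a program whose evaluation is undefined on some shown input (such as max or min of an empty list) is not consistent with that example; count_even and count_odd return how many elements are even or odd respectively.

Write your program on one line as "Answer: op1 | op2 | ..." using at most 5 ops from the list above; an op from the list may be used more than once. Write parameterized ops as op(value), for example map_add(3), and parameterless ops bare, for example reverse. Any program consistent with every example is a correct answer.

filter_gt(-5) | map_mul(-5) | map_mul(3) | min

Check, running the answer program on each example:
  [45, -17, -32, -18, -17, -27, -30, 28] -> [45, 28] -> [-225, -140] -> [-675, -420] -> -675
  [-38, 6, -46, -34, 17, 24, 3, -19, 5] -> [6, 17, 24, 3, 5] -> [-30, -85, -120, -15, -25] -> [-90, -255, -360, -45, -75] -> -360
  [10, -31, -39, -10, -21, -23, -20, -4, 42] -> [10, -4, 42] -> [-50, 20, -210] -> [-150, 60, -630] -> -630
  [24, 33, -7, 18] -> [24, 33, 18] -> [-120, -165, -90] -> [-360, -495, -270] -> -495
  [-35, 13, 43, 11, 41] -> [13, 43, 11, 41] -> [-65, -215, -55, -205] -> [-195, -645, -165, -615] -> -645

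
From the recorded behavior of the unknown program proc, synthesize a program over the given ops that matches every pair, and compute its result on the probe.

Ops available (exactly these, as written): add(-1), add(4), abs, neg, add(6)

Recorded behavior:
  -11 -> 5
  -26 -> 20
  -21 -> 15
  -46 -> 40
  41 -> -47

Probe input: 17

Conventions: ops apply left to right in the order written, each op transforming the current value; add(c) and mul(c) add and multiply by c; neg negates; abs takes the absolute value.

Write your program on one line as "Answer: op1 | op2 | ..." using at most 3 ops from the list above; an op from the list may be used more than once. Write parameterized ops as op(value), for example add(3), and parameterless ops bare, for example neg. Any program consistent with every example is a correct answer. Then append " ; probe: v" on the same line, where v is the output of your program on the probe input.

add(6) | neg ; probe: -23

Check, running the answer program on each example:
  -11 -> -5 -> 5
  -26 -> -20 -> 20
  -21 -> -15 -> 15
  -46 -> -40 -> 40
  41 -> 47 -> -47
  probe: 17 -> 23 -> -23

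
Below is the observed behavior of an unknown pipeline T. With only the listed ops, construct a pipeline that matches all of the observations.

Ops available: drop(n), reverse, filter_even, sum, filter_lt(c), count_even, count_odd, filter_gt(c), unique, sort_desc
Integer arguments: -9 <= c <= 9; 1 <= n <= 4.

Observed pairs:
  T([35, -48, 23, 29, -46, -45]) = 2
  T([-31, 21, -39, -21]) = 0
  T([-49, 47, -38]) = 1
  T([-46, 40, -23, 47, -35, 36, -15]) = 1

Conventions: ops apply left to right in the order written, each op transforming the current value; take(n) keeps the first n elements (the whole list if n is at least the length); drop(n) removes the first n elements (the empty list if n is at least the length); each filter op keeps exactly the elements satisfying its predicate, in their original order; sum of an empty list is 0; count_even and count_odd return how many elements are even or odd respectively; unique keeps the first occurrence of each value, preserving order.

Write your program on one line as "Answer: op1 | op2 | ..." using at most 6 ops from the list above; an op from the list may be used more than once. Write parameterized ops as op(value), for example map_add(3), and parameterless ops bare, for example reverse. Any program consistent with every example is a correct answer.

reverse | filter_lt(-8) | reverse | sort_desc | reverse | count_even

Check, running the answer program on each example:
  [35, -48, 23, 29, -46, -45] -> [-45, -46, 29, 23, -48, 35] -> [-45, -46, -48] -> [-48, -46, -45] -> [-45, -46, -48] -> [-48, -46, -45] -> 2
  [-31, 21, -39, -21] -> [-21, -39, 21, -31] -> [-21, -39, -31] -> [-31, -39, -21] -> [-21, -31, -39] -> [-39, -31, -21] -> 0
  [-49, 47, -38] -> [-38, 47, -49] -> [-38, -49] -> [-49, -38] -> [-38, -49] -> [-49, -38] -> 1
  [-46, 40, -23, 47, -35, 36, -15] -> [-15, 36, -35, 47, -23, 40, -46] -> [-15, -35, -23, -46] -> [-46, -23, -35, -15] -> [-15, -23, -35, -46] -> [-46, -35, -23, -15] -> 1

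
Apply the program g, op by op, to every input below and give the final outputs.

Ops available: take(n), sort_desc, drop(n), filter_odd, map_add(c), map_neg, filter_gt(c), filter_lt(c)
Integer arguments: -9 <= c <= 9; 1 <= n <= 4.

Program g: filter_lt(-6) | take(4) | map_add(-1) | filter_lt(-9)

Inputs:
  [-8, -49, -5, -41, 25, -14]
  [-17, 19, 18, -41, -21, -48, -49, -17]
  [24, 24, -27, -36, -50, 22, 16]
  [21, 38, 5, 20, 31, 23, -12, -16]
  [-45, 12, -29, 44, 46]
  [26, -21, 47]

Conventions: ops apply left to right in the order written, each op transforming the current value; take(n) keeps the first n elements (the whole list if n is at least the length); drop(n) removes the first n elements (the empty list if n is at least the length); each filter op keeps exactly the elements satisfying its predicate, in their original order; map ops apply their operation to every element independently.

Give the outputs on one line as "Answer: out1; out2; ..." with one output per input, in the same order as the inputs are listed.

Execution, op by op:
  [-8, -49, -5, -41, 25, -14] -> [-8, -49, -41, -14] -> [-8, -49, -41, -14] -> [-9, -50, -42, -15] -> [-50, -42, -15]
  [-17, 19, 18, -41, -21, -48, -49, -17] -> [-17, -41, -21, -48, -49, -17] -> [-17, -41, -21, -48] -> [-18, -42, -22, -49] -> [-18, -42, -22, -49]
  [24, 24, -27, -36, -50, 22, 16] -> [-27, -36, -50] -> [-27, -36, -50] -> [-28, -37, -51] -> [-28, -37, -51]
  [21, 38, 5, 20, 31, 23, -12, -16] -> [-12, -16] -> [-12, -16] -> [-13, -17] -> [-13, -17]
  [-45, 12, -29, 44, 46] -> [-45, -29] -> [-45, -29] -> [-46, -30] -> [-46, -30]
  [26, -21, 47] -> [-21] -> [-21] -> [-22] -> [-22]

[-50, -42, -15]; [-18, -42, -22, -49]; [-28, -37, -51]; [-13, -17]; [-46, -30]; [-22]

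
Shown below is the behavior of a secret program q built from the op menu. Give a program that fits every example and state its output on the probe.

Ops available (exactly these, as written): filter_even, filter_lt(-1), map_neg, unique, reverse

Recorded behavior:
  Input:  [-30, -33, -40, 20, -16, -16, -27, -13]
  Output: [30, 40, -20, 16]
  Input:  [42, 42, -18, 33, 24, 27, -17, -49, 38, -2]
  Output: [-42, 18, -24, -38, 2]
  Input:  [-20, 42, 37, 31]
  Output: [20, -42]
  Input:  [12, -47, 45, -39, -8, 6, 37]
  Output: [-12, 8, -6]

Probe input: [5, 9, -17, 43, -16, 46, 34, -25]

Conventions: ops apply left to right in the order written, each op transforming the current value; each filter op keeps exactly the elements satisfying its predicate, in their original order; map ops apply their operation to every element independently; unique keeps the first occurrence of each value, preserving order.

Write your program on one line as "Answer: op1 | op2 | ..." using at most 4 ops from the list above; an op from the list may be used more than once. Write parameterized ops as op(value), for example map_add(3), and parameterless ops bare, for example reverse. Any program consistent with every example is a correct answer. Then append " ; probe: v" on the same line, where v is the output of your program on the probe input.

unique | filter_even | map_neg ; probe: [16, -46, -34]

Check, running the answer program on each example:
  [-30, -33, -40, 20, -16, -16, -27, -13] -> [-30, -33, -40, 20, -16, -27, -13] -> [-30, -40, 20, -16] -> [30, 40, -20, 16]
  [42, 42, -18, 33, 24, 27, -17, -49, 38, -2] -> [42, -18, 33, 24, 27, -17, -49, 38, -2] -> [42, -18, 24, 38, -2] -> [-42, 18, -24, -38, 2]
  [-20, 42, 37, 31] -> [-20, 42, 37, 31] -> [-20, 42] -> [20, -42]
  [12, -47, 45, -39, -8, 6, 37] -> [12, -47, 45, -39, -8, 6, 37] -> [12, -8, 6] -> [-12, 8, -6]
  probe: [5, 9, -17, 43, -16, 46, 34, -25] -> [5, 9, -17, 43, -16, 46, 34, -25] -> [-16, 46, 34] -> [16, -46, -34]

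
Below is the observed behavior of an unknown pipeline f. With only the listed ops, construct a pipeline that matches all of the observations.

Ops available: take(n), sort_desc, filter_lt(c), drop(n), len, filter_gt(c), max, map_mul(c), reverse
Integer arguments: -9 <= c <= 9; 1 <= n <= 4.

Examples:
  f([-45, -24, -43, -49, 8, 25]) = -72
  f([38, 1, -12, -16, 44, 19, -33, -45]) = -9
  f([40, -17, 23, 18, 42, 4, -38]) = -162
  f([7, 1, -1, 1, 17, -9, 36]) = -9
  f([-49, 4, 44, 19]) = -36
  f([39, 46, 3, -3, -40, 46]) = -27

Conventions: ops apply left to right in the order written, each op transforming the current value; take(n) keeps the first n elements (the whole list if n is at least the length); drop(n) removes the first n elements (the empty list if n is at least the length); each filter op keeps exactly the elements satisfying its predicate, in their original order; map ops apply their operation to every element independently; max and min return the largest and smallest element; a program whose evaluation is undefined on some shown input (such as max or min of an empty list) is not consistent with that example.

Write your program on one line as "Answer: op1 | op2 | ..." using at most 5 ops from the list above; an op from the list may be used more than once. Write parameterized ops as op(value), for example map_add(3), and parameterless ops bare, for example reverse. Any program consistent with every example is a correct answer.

filter_gt(-7) | map_mul(-9) | filter_lt(2) | take(3) | max

Check, running the answer program on each example:
  [-45, -24, -43, -49, 8, 25] -> [8, 25] -> [-72, -225] -> [-72, -225] -> [-72, -225] -> -72
  [38, 1, -12, -16, 44, 19, -33, -45] -> [38, 1, 44, 19] -> [-342, -9, -396, -171] -> [-342, -9, -396, -171] -> [-342, -9, -396] -> -9
  [40, -17, 23, 18, 42, 4, -38] -> [40, 23, 18, 42, 4] -> [-360, -207, -162, -378, -36] -> [-360, -207, -162, -378, -36] -> [-360, -207, -162] -> -162
  [7, 1, -1, 1, 17, -9, 36] -> [7, 1, -1, 1, 17, 36] -> [-63, -9, 9, -9, -153, -324] -> [-63, -9, -9, -153, -324] -> [-63, -9, -9] -> -9
  [-49, 4, 44, 19] -> [4, 44, 19] -> [-36, -396, -171] -> [-36, -396, -171] -> [-36, -396, -171] -> -36
  [39, 46, 3, -3, -40, 46] -> [39, 46, 3, -3, 46] -> [-351, -414, -27, 27, -414] -> [-351, -414, -27, -414] -> [-351, -414, -27] -> -27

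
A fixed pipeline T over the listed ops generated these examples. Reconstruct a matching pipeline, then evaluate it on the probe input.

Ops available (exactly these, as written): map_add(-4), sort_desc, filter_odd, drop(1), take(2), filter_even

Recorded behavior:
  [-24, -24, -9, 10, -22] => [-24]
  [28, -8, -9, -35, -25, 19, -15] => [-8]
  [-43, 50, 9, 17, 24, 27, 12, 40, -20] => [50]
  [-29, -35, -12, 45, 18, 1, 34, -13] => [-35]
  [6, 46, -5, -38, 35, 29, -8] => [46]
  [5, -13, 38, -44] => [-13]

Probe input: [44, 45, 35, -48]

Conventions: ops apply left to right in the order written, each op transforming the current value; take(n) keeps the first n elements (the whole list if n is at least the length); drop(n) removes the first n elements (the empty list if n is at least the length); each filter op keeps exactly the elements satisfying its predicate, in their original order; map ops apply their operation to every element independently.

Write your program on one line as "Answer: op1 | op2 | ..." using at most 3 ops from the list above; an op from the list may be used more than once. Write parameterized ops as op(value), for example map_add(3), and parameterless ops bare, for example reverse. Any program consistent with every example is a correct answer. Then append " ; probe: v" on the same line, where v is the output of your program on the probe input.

take(2) | drop(1) ; probe: [45]

Check, running the answer program on each example:
  [-24, -24, -9, 10, -22] -> [-24, -24] -> [-24]
  [28, -8, -9, -35, -25, 19, -15] -> [28, -8] -> [-8]
  [-43, 50, 9, 17, 24, 27, 12, 40, -20] -> [-43, 50] -> [50]
  [-29, -35, -12, 45, 18, 1, 34, -13] -> [-29, -35] -> [-35]
  [6, 46, -5, -38, 35, 29, -8] -> [6, 46] -> [46]
  [5, -13, 38, -44] -> [5, -13] -> [-13]
  probe: [44, 45, 35, -48] -> [44, 45] -> [45]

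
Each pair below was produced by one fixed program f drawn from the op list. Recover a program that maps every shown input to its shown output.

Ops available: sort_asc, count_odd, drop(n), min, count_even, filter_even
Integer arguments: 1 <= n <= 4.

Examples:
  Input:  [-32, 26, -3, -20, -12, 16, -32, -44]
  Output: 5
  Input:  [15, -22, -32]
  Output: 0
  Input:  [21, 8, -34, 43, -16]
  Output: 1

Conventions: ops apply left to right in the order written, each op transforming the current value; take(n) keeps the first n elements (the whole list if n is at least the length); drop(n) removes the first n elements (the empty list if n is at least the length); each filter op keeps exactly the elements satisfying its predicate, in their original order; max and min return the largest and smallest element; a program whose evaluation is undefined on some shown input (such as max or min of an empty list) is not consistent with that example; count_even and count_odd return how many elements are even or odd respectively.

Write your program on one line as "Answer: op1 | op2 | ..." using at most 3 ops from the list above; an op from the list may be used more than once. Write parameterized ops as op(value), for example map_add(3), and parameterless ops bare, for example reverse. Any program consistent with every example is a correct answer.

drop(3) | sort_asc | count_even

Check, running the answer program on each example:
  [-32, 26, -3, -20, -12, 16, -32, -44] -> [-20, -12, 16, -32, -44] -> [-44, -32, -20, -12, 16] -> 5
  [15, -22, -32] -> [] -> [] -> 0
  [21, 8, -34, 43, -16] -> [43, -16] -> [-16, 43] -> 1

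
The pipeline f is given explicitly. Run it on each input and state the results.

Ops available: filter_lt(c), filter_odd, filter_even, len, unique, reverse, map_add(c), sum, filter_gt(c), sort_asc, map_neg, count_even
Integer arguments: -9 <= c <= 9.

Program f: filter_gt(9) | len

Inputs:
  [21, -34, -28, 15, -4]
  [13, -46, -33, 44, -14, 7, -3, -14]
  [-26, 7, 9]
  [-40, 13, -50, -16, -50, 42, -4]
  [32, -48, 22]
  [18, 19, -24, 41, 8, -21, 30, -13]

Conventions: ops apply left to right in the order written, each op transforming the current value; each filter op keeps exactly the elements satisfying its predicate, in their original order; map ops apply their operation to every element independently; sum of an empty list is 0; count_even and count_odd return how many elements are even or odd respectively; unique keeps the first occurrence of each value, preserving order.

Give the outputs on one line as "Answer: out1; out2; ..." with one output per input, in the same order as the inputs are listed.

Execution, op by op:
  [21, -34, -28, 15, -4] -> [21, 15] -> 2
  [13, -46, -33, 44, -14, 7, -3, -14] -> [13, 44] -> 2
  [-26, 7, 9] -> [] -> 0
  [-40, 13, -50, -16, -50, 42, -4] -> [13, 42] -> 2
  [32, -48, 22] -> [32, 22] -> 2
  [18, 19, -24, 41, 8, -21, 30, -13] -> [18, 19, 41, 30] -> 4

2; 2; 0; 2; 2; 4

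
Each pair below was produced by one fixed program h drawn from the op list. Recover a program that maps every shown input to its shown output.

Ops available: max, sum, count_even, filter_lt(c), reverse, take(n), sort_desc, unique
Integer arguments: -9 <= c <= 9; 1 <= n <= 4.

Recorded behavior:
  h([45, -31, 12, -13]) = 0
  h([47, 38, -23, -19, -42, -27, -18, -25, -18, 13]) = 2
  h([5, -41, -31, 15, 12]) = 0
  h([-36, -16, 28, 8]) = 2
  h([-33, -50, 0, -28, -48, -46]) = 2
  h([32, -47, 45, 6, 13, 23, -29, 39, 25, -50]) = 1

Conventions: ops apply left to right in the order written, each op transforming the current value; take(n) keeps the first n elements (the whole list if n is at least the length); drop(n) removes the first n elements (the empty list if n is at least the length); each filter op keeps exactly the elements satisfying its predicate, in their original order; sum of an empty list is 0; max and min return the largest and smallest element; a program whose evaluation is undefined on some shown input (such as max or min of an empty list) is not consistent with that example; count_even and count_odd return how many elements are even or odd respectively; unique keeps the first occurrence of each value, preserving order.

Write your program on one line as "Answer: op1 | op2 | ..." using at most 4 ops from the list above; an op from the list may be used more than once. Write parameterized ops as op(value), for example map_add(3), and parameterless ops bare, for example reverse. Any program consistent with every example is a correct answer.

sort_desc | filter_lt(-3) | take(3) | count_even

Check, running the answer program on each example:
  [45, -31, 12, -13] -> [45, 12, -13, -31] -> [-13, -31] -> [-13, -31] -> 0
  [47, 38, -23, -19, -42, -27, -18, -25, -18, 13] -> [47, 38, 13, -18, -18, -19, -23, -25, -27, -42] -> [-18, -18, -19, -23, -25, -27, -42] -> [-18, -18, -19] -> 2
  [5, -41, -31, 15, 12] -> [15, 12, 5, -31, -41] -> [-31, -41] -> [-31, -41] -> 0
  [-36, -16, 28, 8] -> [28, 8, -16, -36] -> [-16, -36] -> [-16, -36] -> 2
  [-33, -50, 0, -28, -48, -46] -> [0, -28, -33, -46, -48, -50] -> [-28, -33, -46, -48, -50] -> [-28, -33, -46] -> 2
  [32, -47, 45, 6, 13, 23, -29, 39, 25, -50] -> [45, 39, 32, 25, 23, 13, 6, -29, -47, -50] -> [-29, -47, -50] -> [-29, -47, -50] -> 1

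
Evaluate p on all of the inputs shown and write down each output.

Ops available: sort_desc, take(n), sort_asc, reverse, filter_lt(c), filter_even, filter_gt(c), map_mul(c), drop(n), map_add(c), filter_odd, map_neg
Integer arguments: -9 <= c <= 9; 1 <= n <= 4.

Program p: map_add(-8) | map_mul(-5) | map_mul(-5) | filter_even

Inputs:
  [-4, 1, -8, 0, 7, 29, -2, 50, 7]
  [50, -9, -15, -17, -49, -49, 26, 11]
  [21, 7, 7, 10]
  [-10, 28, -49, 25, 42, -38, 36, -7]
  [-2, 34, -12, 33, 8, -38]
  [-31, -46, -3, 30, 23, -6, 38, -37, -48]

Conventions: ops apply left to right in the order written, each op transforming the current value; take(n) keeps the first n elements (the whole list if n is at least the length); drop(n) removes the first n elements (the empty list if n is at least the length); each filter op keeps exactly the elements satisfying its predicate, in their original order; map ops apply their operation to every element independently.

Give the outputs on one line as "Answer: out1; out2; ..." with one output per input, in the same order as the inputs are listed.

[-300, -400, -200, -250, 1050]; [1050, 450]; [50]; [-450, 500, 850, -1150, 700]; [-250, 650, -500, 0, -1150]; [-1350, 550, -350, 750, -1400]

Execution, op by op:
  [-4, 1, -8, 0, 7, 29, -2, 50, 7] -> [-12, -7, -16, -8, -1, 21, -10, 42, -1] -> [60, 35, 80, 40, 5, -105, 50, -210, 5] -> [-300, -175, -400, -200, -25, 525, -250, 1050, -25] -> [-300, -400, -200, -250, 1050]
  [50, -9, -15, -17, -49, -49, 26, 11] -> [42, -17, -23, -25, -57, -57, 18, 3] -> [-210, 85, 115, 125, 285, 285, -90, -15] -> [1050, -425, -575, -625, -1425, -1425, 450, 75] -> [1050, 450]
  [21, 7, 7, 10] -> [13, -1, -1, 2] -> [-65, 5, 5, -10] -> [325, -25, -25, 50] -> [50]
  [-10, 28, -49, 25, 42, -38, 36, -7] -> [-18, 20, -57, 17, 34, -46, 28, -15] -> [90, -100, 285, -85, -170, 230, -140, 75] -> [-450, 500, -1425, 425, 850, -1150, 700, -375] -> [-450, 500, 850, -1150, 700]
  [-2, 34, -12, 33, 8, -38] -> [-10, 26, -20, 25, 0, -46] -> [50, -130, 100, -125, 0, 230] -> [-250, 650, -500, 625, 0, -1150] -> [-250, 650, -500, 0, -1150]
  [-31, -46, -3, 30, 23, -6, 38, -37, -48] -> [-39, -54, -11, 22, 15, -14, 30, -45, -56] -> [195, 270, 55, -110, -75, 70, -150, 225, 280] -> [-975, -1350, -275, 550, 375, -350, 750, -1125, -1400] -> [-1350, 550, -350, 750, -1400]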